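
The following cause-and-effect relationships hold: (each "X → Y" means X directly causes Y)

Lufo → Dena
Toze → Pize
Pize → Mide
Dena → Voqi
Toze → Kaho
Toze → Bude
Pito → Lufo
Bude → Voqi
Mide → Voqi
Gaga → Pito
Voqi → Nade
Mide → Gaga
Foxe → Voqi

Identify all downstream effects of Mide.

Dena, Gaga, Lufo, Nade, Pito, Voqi

Direct effects: Gaga, Voqi.
2 steps out: Pito, Nade.
3 steps out: Lufo.
4 steps out: Dena.
Not reachable from it: Toze, Kaho, Pize, Foxe, Bude.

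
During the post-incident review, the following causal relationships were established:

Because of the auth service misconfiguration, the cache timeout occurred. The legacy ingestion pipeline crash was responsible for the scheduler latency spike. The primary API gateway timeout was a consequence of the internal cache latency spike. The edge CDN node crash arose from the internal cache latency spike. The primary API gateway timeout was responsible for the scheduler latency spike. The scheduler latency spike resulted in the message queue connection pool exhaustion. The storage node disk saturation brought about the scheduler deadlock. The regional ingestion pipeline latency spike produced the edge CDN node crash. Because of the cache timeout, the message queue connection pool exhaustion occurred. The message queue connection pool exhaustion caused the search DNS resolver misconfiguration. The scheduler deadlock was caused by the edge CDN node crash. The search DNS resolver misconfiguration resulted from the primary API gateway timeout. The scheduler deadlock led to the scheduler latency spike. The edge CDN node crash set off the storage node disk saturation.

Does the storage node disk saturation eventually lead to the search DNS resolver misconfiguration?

Yes

There is a causal chain: the storage node disk saturation → the scheduler deadlock → the scheduler latency spike → the message queue connection pool exhaustion → the search DNS resolver misconfiguration.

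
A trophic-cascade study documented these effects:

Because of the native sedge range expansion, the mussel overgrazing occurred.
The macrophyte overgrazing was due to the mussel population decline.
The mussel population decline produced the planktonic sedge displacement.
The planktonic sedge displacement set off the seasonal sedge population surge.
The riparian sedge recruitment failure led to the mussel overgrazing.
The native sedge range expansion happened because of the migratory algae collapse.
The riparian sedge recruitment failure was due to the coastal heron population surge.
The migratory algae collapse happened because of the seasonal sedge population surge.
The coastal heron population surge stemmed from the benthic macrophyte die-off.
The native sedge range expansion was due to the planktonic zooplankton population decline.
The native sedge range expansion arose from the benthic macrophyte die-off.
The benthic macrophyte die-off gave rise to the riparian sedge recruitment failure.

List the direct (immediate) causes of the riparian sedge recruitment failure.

the benthic macrophyte die-off, the coastal heron population surge → the riparian sedge recruitment failure with nothing further upstream stated.

the benthic macrophyte die-off, the coastal heron population surge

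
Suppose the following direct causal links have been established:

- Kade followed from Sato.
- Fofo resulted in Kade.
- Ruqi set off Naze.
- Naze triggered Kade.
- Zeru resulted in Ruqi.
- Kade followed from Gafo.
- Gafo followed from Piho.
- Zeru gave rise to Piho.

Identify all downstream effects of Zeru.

Direct effects: Ruqi, Piho.
2 steps out: Gafo, Naze.
3 steps out: Kade.
Not reachable from it: Fofo, Sato.

Gafo, Kade, Naze, Piho, Ruqi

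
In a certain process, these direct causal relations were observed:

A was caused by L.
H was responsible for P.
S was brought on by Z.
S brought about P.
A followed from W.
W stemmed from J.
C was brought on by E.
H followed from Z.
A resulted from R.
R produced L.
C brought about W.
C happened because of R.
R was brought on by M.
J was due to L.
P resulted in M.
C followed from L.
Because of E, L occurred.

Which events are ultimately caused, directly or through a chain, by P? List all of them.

A, C, J, L, M, R, W

Direct effects: M.
2 steps out: R.
3 steps out: L, C, A.
4 steps out: J, W.
Not reachable from it: Z, H, S, E.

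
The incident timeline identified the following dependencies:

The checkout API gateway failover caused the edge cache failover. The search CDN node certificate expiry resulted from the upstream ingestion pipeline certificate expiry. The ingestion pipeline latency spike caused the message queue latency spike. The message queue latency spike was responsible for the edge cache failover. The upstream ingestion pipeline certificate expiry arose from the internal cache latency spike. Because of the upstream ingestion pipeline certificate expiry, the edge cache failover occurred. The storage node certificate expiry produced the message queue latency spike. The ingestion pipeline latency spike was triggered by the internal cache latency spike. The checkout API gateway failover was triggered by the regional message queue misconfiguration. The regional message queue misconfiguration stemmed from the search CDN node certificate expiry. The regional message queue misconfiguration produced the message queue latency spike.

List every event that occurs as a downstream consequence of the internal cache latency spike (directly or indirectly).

the checkout API gateway failover, the edge cache failover, the ingestion pipeline latency spike, the message queue latency spike, the regional message queue misconfiguration, the search CDN node certificate expiry, the upstream ingestion pipeline certificate expiry

Direct effects: the upstream ingestion pipeline certificate expiry, the ingestion pipeline latency spike.
2 steps out: the search CDN node certificate expiry, the message queue latency spike, the edge cache failover.
3 steps out: the regional message queue misconfiguration.
4 steps out: the checkout API gateway failover.
Not reachable from it: the storage node certificate expiry.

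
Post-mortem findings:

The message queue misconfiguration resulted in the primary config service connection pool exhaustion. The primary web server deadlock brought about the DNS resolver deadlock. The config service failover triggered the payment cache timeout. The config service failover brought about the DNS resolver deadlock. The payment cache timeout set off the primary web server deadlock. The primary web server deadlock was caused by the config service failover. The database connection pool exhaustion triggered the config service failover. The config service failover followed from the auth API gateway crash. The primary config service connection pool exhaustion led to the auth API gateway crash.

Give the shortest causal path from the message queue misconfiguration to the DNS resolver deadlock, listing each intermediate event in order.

the message queue misconfiguration → the primary config service connection pool exhaustion
the primary config service connection pool exhaustion → the auth API gateway crash
the auth API gateway crash → the config service failover
the config service failover → the DNS resolver deadlock
Length: 4 steps.

the message queue misconfiguration → the primary config service connection pool exhaustion → the auth API gateway crash → the config service failover → the DNS resolver deadlock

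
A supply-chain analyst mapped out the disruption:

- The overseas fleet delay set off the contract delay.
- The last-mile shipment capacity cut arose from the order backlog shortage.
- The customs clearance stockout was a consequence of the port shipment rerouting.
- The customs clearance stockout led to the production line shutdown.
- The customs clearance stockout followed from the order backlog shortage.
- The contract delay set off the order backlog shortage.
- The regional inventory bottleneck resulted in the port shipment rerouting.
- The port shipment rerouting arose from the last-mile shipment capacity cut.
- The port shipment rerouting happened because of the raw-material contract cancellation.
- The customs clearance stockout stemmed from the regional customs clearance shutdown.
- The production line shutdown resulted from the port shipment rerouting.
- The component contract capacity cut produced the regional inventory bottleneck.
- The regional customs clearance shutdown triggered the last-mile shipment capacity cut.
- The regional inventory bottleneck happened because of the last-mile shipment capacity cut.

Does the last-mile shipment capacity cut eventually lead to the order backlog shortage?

The last-mile shipment capacity cut leads to the regional inventory bottleneck, the port shipment rerouting, the customs clearance stockout, the production line shutdown; the order backlog shortage is not among them.

No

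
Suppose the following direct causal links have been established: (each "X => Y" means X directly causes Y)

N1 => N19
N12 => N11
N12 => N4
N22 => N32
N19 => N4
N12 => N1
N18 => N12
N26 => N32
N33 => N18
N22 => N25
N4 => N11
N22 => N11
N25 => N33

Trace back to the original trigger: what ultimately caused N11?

N22

Tracing upstream from N11: N11 ← N22.
N22 has no stated cause, so it is the root.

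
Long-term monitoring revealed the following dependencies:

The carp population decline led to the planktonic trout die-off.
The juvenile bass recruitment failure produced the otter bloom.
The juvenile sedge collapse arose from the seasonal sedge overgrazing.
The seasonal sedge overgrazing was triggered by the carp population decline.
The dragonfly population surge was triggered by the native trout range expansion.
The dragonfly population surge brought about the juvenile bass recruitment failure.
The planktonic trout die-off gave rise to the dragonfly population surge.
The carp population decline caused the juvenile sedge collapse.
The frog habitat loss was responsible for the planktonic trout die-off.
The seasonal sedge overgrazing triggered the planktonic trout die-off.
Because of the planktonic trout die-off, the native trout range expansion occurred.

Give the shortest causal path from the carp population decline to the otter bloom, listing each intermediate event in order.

the carp population decline → the planktonic trout die-off
the planktonic trout die-off → the dragonfly population surge
the dragonfly population surge → the juvenile bass recruitment failure
the juvenile bass recruitment failure → the otter bloom
Length: 4 steps.

the carp population decline → the planktonic trout die-off → the dragonfly population surge → the juvenile bass recruitment failure → the otter bloom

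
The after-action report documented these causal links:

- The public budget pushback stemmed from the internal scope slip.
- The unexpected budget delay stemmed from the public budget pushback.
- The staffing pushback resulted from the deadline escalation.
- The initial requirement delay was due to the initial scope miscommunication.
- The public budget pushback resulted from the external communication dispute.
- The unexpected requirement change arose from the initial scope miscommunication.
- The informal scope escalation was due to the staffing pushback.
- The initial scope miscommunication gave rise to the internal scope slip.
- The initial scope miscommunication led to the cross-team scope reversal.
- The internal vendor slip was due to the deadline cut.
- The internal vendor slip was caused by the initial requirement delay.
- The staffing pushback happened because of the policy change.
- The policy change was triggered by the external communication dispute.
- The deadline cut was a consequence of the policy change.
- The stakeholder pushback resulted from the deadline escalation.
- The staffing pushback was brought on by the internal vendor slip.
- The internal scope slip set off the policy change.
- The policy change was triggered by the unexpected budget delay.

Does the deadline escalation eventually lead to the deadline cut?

No

The deadline escalation leads to the stakeholder pushback, the staffing pushback, the informal scope escalation; the deadline cut is not among them.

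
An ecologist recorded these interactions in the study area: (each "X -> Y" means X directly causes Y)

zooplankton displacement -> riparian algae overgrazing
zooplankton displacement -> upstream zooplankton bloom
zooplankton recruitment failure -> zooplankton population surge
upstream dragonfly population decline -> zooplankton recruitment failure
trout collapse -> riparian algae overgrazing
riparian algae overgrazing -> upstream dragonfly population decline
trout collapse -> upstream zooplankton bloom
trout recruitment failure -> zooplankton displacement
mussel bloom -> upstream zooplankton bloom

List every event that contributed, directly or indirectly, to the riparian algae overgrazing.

Immediate causes of the riparian algae overgrazing: the trout collapse, the zooplankton displacement.
Further upstream: the trout recruitment failure.

the trout collapse, the trout recruitment failure, the zooplankton displacement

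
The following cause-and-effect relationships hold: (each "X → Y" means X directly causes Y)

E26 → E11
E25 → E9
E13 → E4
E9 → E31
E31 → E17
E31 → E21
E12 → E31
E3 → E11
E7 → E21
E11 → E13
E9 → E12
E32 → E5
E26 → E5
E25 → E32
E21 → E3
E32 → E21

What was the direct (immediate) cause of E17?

Upstream contributors include E25, E9, E12, but only E31 feeds directly into E17.

E31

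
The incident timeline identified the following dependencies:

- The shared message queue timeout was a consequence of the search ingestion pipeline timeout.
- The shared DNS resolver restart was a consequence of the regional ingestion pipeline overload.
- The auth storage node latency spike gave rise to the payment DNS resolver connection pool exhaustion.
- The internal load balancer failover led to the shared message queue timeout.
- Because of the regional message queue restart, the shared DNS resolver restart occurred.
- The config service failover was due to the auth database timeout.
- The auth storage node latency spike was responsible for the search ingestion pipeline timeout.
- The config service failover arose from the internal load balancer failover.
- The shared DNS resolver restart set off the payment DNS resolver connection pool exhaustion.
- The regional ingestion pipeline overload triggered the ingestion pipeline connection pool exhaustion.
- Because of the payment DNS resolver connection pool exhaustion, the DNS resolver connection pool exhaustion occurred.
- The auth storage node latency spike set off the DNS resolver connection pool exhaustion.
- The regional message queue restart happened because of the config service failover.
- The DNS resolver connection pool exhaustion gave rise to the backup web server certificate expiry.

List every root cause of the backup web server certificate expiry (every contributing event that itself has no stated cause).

the auth database timeout, the auth storage node latency spike, the internal load balancer failover, the regional ingestion pipeline overload

Tracing upstream from the backup web server certificate expiry: the backup web server certificate expiry ← the DNS resolver connection pool exhaustion ← the payment DNS resolver connection pool exhaustion ← the shared DNS resolver restart ← the regional ingestion pipeline overload.
A separate upstream branch: the backup web server certificate expiry ← the DNS resolver connection pool exhaustion ← the payment DNS resolver connection pool exhaustion ← the shared DNS resolver restart ← the regional message queue restart ← the config service failover ← the auth database timeout.
A separate upstream branch: the backup web server certificate expiry ← the DNS resolver connection pool exhaustion ← the payment DNS resolver connection pool exhaustion ← the shared DNS resolver restart ← the regional message queue restart ← the config service failover ← the internal load balancer failover.
A separate upstream branch: the backup web server certificate expiry ← the DNS resolver connection pool exhaustion ← the auth storage node latency spike.
Each of those chain origins has no stated cause.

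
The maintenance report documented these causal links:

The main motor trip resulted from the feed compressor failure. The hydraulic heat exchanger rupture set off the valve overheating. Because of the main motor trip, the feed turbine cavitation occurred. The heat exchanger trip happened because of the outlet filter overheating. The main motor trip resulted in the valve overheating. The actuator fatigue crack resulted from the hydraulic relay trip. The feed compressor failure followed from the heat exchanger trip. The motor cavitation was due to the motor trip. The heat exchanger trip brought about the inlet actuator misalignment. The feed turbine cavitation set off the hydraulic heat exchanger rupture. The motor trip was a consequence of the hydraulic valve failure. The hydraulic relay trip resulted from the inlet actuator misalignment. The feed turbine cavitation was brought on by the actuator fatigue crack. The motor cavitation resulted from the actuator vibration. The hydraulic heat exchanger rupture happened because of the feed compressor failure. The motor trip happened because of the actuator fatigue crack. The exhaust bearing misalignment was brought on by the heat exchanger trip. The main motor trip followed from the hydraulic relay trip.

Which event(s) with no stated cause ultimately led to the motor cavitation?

the actuator vibration, the hydraulic valve failure, the outlet filter overheating

Tracing upstream from the motor cavitation: the motor cavitation ← the motor trip ← the hydraulic valve failure.
A separate upstream branch: the motor cavitation ← the motor trip ← the actuator fatigue crack ← the hydraulic relay trip ← the inlet actuator misalignment ← the heat exchanger trip ← the outlet filter overheating.
A separate upstream branch: the motor cavitation ← the actuator vibration.
Each of those chain origins has no stated cause.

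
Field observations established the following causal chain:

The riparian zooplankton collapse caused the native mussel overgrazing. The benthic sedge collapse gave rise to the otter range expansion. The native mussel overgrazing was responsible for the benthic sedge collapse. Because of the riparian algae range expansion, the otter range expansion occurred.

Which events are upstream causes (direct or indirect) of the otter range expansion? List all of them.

the benthic sedge collapse, the native mussel overgrazing, the riparian algae range expansion, the riparian zooplankton collapse

Immediate causes of the otter range expansion: the benthic sedge collapse, the riparian algae range expansion.
Further upstream: the riparian zooplankton collapse, the native mussel overgrazing.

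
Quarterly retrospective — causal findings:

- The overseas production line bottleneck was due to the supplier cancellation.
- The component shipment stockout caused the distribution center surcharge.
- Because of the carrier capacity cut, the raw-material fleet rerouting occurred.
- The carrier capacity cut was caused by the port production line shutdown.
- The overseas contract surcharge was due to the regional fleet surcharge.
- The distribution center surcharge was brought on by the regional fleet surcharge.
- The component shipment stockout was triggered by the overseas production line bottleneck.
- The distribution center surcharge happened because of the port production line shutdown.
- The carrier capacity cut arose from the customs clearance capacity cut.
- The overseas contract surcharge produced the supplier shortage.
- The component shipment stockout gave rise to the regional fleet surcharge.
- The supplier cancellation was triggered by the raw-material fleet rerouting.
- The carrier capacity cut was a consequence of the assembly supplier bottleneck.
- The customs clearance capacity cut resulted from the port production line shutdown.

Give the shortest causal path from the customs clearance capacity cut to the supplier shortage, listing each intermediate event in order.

the customs clearance capacity cut → the carrier capacity cut → the raw-material fleet rerouting → the supplier cancellation → the overseas production line bottleneck → the component shipment stockout → the regional fleet surcharge → the overseas contract surcharge → the supplier shortage

the customs clearance capacity cut → the carrier capacity cut
the carrier capacity cut → the raw-material fleet rerouting
the raw-material fleet rerouting → the supplier cancellation
the supplier cancellation → the overseas production line bottleneck
the overseas production line bottleneck → the component shipment stockout
the component shipment stockout → the regional fleet surcharge
the regional fleet surcharge → the overseas contract surcharge
the overseas contract surcharge → the supplier shortage
Length: 8 steps.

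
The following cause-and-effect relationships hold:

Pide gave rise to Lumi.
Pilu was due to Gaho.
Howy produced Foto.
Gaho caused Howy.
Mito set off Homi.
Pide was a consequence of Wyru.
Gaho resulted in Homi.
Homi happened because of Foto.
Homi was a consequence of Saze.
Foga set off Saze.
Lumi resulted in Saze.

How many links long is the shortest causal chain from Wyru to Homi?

4

Shortest chain: Wyru → Pide → Lumi → Saze → Homi.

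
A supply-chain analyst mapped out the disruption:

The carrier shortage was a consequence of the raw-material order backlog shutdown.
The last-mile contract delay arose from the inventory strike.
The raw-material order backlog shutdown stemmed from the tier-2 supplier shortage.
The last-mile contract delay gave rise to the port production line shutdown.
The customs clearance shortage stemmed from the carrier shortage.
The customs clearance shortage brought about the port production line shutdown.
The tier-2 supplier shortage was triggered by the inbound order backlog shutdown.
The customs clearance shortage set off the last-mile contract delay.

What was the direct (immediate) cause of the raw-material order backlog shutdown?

Upstream contributors include the inbound order backlog shutdown, but only the tier-2 supplier shortage feeds directly into the raw-material order backlog shutdown.

the tier-2 supplier shortage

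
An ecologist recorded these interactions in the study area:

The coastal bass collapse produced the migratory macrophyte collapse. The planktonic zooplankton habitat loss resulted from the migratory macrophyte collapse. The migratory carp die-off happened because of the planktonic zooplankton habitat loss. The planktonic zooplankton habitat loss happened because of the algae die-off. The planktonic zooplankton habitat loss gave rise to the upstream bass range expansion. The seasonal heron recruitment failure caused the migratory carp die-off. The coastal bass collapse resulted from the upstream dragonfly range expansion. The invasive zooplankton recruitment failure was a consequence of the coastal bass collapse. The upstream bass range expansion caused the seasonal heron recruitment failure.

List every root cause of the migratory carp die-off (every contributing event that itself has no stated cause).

Tracing upstream from the migratory carp die-off: the migratory carp die-off ← the planktonic zooplankton habitat loss ← the algae die-off.
A separate upstream branch: the migratory carp die-off ← the planktonic zooplankton habitat loss ← the migratory macrophyte collapse ← the coastal bass collapse ← the upstream dragonfly range expansion.
Each of those chain origins has no stated cause.

the algae die-off, the upstream dragonfly range expansion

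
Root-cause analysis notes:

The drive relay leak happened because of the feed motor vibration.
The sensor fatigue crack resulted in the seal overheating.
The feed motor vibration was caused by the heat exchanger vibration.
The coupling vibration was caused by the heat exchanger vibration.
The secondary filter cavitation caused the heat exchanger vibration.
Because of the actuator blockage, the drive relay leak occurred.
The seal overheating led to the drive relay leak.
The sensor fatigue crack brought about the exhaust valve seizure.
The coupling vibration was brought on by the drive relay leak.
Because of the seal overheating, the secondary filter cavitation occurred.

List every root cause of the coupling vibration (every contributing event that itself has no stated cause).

the actuator blockage, the sensor fatigue crack

Tracing upstream from the coupling vibration: the coupling vibration ← the drive relay leak ← the seal overheating ← the sensor fatigue crack.
A separate upstream branch: the coupling vibration ← the drive relay leak ← the actuator blockage.
Each of those chain origins has no stated cause.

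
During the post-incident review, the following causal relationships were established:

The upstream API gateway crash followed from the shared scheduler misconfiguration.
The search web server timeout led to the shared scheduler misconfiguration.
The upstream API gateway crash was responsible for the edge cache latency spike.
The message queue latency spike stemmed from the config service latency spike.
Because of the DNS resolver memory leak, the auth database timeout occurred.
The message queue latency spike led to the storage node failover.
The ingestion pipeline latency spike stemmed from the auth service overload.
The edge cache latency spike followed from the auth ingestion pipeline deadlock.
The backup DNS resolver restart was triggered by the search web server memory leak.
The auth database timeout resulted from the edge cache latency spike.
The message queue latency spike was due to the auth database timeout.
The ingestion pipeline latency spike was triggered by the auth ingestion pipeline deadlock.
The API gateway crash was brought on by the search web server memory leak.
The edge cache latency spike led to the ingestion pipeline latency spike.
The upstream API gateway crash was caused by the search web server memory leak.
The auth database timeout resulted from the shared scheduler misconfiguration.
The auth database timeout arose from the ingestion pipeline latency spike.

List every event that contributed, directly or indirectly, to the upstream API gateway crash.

the search web server memory leak, the search web server timeout, the shared scheduler misconfiguration

Immediate causes of the upstream API gateway crash: the search web server memory leak, the shared scheduler misconfiguration.
Further upstream: the search web server timeout.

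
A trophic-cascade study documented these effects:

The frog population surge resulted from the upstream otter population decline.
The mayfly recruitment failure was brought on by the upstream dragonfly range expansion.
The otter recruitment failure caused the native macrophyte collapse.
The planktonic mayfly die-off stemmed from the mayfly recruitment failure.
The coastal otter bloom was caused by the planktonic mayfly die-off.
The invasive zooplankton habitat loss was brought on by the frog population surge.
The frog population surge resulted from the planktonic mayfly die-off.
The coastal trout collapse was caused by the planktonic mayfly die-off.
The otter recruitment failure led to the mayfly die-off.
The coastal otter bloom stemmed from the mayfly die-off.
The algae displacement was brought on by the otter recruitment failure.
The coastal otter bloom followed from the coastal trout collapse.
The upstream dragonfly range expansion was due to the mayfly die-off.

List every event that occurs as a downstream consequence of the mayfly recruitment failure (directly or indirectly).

Direct effects: the planktonic mayfly die-off.
2 steps out: the coastal trout collapse, the coastal otter bloom, the frog population surge.
3 steps out: the invasive zooplankton habitat loss.
Not reachable from it: the otter recruitment failure, the algae displacement, the mayfly die-off, the upstream dragonfly range expansion, the native macrophyte collapse, the upstream otter population decline.

the coastal otter bloom, the coastal trout collapse, the frog population surge, the invasive zooplankton habitat loss, the planktonic mayfly die-off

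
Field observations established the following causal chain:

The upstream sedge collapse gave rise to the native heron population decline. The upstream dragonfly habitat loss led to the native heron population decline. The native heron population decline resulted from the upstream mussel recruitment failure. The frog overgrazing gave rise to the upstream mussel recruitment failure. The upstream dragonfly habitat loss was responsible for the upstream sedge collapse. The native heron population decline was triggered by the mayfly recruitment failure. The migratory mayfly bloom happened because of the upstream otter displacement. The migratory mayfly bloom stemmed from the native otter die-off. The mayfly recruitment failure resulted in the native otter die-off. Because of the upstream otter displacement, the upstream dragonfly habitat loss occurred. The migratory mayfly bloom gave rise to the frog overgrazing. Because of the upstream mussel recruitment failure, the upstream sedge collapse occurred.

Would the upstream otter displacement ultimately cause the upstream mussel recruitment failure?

There is a causal chain: the upstream otter displacement → the migratory mayfly bloom → the frog overgrazing → the upstream mussel recruitment failure.

Yes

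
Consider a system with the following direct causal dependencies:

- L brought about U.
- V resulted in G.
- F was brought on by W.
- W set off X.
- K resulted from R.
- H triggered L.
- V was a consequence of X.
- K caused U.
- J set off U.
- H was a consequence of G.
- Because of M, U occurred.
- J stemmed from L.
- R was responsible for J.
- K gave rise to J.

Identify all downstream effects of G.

Direct effects: H.
2 steps out: L.
3 steps out: J, U.
Not reachable from it: W, X, R, V, K, F, M.

H, J, L, U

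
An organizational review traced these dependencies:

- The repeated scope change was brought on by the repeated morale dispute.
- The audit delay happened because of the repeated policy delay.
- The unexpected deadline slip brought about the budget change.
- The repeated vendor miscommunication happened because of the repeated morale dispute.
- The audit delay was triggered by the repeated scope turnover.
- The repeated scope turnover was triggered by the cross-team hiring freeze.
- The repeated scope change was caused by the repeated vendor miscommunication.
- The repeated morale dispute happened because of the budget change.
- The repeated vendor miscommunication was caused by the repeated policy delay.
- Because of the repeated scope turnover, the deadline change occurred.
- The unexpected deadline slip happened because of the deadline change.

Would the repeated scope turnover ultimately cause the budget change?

Yes

There is a causal chain: the repeated scope turnover → the deadline change → the unexpected deadline slip → the budget change.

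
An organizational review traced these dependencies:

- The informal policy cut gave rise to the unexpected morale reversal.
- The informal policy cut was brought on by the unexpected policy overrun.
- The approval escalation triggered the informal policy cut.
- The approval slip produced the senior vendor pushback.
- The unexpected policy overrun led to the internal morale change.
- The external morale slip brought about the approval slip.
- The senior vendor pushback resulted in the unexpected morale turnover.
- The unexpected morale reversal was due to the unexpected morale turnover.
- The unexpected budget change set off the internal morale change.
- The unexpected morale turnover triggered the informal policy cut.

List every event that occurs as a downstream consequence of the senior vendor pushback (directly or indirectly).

the informal policy cut, the unexpected morale reversal, the unexpected morale turnover

Direct effects: the unexpected morale turnover.
2 steps out: the informal policy cut, the unexpected morale reversal.
Not reachable from it: the unexpected budget change, the external morale slip, the approval slip, the approval escalation, the unexpected policy overrun, the internal morale change.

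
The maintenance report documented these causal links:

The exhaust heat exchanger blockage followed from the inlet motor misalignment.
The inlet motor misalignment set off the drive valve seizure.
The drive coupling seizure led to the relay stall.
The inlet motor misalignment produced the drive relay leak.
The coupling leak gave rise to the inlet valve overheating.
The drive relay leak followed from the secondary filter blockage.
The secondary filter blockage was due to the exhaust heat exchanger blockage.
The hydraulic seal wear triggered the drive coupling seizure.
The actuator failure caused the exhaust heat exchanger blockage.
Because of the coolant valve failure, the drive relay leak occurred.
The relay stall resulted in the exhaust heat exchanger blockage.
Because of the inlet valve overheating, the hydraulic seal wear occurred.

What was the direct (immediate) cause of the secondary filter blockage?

Upstream contributors include the coupling leak, the inlet valve overheating, the hydraulic seal wear, the inlet motor misalignment, the actuator failure, the drive coupling seizure, the relay stall, but only the exhaust heat exchanger blockage feeds directly into the secondary filter blockage.

the exhaust heat exchanger blockage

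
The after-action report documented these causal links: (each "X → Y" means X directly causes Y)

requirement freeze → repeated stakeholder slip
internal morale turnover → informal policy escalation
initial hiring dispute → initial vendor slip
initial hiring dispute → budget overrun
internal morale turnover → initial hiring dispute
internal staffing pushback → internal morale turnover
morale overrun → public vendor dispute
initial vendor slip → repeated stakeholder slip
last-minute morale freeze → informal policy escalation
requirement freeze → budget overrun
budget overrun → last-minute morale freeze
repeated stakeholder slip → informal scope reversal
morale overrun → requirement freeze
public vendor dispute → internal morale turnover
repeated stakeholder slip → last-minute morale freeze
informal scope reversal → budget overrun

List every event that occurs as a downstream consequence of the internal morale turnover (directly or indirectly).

Direct effects: the initial hiring dispute, the informal policy escalation.
2 steps out: the initial vendor slip, the budget overrun.
3 steps out: the repeated stakeholder slip, the last-minute morale freeze.
4 steps out: the informal scope reversal.
Not reachable from it: the morale overrun, the requirement freeze, the public vendor dispute, the internal staffing pushback.

the budget overrun, the informal policy escalation, the informal scope reversal, the initial hiring dispute, the initial vendor slip, the last-minute morale freeze, the repeated stakeholder slip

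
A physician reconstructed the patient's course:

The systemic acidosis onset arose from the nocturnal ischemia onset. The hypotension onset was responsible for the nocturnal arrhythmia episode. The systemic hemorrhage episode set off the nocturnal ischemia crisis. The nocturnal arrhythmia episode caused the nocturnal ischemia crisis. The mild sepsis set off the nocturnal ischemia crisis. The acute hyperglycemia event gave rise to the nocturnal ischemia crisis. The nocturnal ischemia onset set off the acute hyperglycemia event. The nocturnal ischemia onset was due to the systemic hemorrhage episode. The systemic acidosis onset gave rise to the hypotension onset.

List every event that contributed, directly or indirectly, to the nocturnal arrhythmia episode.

Immediate cause of the nocturnal arrhythmia episode: the hypotension onset.
Further upstream: the systemic hemorrhage episode, the nocturnal ischemia onset, the systemic acidosis onset.

the hypotension onset, the nocturnal ischemia onset, the systemic acidosis onset, the systemic hemorrhage episode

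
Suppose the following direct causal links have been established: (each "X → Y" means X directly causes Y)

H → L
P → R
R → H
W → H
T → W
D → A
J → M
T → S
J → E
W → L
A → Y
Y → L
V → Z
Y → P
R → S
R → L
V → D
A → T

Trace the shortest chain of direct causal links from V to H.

V → D → A → T → W → H

V → D
D → A
A → T
T → W
W → H
Length: 5 steps.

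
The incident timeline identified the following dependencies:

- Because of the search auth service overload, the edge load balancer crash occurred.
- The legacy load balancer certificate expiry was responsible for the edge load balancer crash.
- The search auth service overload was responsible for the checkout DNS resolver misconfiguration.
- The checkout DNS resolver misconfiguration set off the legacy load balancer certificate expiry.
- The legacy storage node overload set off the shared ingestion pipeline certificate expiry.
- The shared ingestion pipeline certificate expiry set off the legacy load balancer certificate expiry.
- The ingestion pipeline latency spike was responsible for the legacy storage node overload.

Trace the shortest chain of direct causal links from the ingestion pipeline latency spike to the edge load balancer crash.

the ingestion pipeline latency spike → the legacy storage node overload
the legacy storage node overload → the shared ingestion pipeline certificate expiry
the shared ingestion pipeline certificate expiry → the legacy load balancer certificate expiry
the legacy load balancer certificate expiry → the edge load balancer crash
Length: 4 steps.

the ingestion pipeline latency spike → the legacy storage node overload → the shared ingestion pipeline certificate expiry → the legacy load balancer certificate expiry → the edge load balancer crash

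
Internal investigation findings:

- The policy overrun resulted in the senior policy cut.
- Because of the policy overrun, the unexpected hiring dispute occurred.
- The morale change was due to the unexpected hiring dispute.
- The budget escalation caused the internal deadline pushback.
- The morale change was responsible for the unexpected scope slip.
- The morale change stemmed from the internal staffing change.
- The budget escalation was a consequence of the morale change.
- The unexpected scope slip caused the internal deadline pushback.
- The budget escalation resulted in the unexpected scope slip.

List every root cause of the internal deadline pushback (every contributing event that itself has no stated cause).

the internal staffing change, the policy overrun

Tracing upstream from the internal deadline pushback: the internal deadline pushback ← the budget escalation ← the morale change ← the unexpected hiring dispute ← the policy overrun.
A separate upstream branch: the internal deadline pushback ← the budget escalation ← the morale change ← the internal staffing change.
Each of those chain origins has no stated cause.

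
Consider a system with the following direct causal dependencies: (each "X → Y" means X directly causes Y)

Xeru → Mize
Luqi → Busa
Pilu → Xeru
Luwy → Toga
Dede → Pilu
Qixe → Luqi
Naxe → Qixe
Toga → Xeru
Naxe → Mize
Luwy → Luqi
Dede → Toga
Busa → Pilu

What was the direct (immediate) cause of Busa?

Luqi

Upstream contributors include Luwy, Naxe, Qixe, but only Luqi feeds directly into Busa.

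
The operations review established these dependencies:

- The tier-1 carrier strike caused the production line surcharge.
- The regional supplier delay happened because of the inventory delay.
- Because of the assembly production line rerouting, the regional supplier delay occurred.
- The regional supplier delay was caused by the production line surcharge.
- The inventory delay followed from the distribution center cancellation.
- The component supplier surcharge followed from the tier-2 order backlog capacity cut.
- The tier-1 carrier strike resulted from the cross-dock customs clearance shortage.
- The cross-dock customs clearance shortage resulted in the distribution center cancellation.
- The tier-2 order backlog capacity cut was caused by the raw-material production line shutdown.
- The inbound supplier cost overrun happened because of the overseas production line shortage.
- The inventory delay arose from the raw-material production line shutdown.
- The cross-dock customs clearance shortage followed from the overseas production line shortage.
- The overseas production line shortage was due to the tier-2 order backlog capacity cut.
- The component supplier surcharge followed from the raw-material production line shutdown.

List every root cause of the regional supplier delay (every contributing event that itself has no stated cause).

the assembly production line rerouting, the raw-material production line shutdown

Tracing upstream from the regional supplier delay: the regional supplier delay ← the inventory delay ← the raw-material production line shutdown.
A separate upstream branch: the regional supplier delay ← the assembly production line rerouting.
Each of those chain origins has no stated cause.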